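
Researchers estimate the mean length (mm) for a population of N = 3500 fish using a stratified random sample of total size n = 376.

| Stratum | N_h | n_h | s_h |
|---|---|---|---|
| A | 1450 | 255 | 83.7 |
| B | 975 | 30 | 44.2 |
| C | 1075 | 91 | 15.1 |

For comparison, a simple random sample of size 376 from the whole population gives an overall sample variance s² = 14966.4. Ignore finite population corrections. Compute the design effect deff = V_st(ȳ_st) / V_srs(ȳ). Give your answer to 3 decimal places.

deff ≈ 0.251

V̂(ȳ_st) = Σ W_h² s_h²/n_h, with W_h = N_h/N and N = 3500:
  stratum A: (1450/3500)²·83.7²/255 = 4.71531
  stratum B: (975/3500)²·44.2²/30 = 5.05355
  stratum C: (1075/3500)²·15.1²/91 = 0.236371
V_st = 10.0052
V_srs = s²/n = 14966.4/376 = 39.8043
deff = V_st / V_srs = 10.0052/39.8043 = 0.2514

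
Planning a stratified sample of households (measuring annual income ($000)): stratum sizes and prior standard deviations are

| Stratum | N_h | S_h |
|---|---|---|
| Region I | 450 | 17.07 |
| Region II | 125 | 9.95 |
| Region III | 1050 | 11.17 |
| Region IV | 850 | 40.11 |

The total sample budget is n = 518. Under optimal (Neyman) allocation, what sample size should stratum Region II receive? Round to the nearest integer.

12

Neyman allocation: n_h = n · N_h S_h / Σ N_i S_i, with n = 518.
  stratum Region I: N_h·S_h = 450·17.07 = 7681.50
  stratum Region II: N_h·S_h = 125·9.95 = 1243.75
  stratum Region III: N_h·S_h = 1050·11.17 = 11728.50
  stratum Region IV: N_h·S_h = 850·40.11 = 34093.50
Σ N_h S_h = 54747.25
n for stratum Region II = 518·1243.75/54747.25 = 11.768 → 12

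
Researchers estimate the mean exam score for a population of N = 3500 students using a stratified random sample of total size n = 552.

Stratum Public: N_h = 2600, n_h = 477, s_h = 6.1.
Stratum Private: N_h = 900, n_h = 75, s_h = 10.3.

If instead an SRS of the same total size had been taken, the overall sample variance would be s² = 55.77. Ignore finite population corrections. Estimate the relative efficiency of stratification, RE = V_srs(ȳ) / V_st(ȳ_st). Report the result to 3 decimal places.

RE ≈ 0.740

V̂(ȳ_st) = Σ W_h² s_h²/n_h, with W_h = N_h/N and N = 3500:
  stratum Public: (2600/3500)²·6.1²/477 = 0.0430479
  stratum Private: (900/3500)²·10.3²/75 = 0.0935324
V_st = 0.13658
V_srs = s²/n = 55.77/552 = 0.101033
Relative efficiency = V_srs / V_st = 0.101033/0.13658 = 0.7397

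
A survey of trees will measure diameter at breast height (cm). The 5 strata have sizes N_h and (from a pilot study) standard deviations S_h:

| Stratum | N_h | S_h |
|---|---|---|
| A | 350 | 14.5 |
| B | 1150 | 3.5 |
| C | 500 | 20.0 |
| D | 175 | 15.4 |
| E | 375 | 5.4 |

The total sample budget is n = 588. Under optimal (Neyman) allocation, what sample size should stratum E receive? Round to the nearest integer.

50

Neyman allocation: n_h = n · N_h S_h / Σ N_i S_i, with n = 588.
  stratum A: N_h·S_h = 350·14.5 = 5075.00
  stratum B: N_h·S_h = 1150·3.5 = 4025.00
  stratum C: N_h·S_h = 500·20.0 = 10000.00
  stratum D: N_h·S_h = 175·15.4 = 2695.00
  stratum E: N_h·S_h = 375·5.4 = 2025.00
Σ N_h S_h = 23820.00
n for stratum E = 588·2025.00/23820.00 = 49.987 → 50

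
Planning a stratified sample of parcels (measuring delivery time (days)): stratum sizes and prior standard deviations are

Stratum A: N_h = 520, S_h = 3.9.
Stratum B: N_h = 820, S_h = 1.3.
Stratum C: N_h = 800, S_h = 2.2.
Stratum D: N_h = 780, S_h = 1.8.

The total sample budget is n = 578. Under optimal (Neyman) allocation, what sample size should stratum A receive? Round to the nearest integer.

187

Neyman allocation: n_h = n · N_h S_h / Σ N_i S_i, with n = 578.
  stratum A: N_h·S_h = 520·3.9 = 2028.00
  stratum B: N_h·S_h = 820·1.3 = 1066.00
  stratum C: N_h·S_h = 800·2.2 = 1760.00
  stratum D: N_h·S_h = 780·1.8 = 1404.00
Σ N_h S_h = 6258.00
n for stratum A = 578·2028.00/6258.00 = 187.310 → 187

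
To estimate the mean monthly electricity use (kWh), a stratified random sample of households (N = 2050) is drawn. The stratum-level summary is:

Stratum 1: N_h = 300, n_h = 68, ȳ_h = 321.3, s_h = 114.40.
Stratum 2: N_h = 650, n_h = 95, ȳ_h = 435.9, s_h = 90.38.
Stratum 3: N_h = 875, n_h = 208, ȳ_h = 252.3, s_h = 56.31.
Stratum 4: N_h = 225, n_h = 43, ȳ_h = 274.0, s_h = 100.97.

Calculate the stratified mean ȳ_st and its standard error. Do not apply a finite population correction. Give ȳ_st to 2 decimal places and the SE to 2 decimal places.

ȳ_st ≈ 322.99, SE ≈ 4.29

ȳ_st = Σ W_h ȳ_h = (300·321.3 + 650·435.9 + 875·252.3 + 225·274.0)/2050 = 322.99390
V̂(ȳ_st) = Σ W_h² s_h²/n_h, with W_h = N_h/N and N = 2050:
  stratum 1: (300/2050)²·114.40²/68 = 4.12171
  stratum 2: (650/2050)²·90.38²/95 = 8.6445
  stratum 3: (875/2050)²·56.31²/208 = 2.77726
  stratum 4: (225/2050)²·100.97²/43 = 2.8561
V̂(ȳ_st) = 18.3996
SE(ȳ_st) = √18.3996 = 4.28947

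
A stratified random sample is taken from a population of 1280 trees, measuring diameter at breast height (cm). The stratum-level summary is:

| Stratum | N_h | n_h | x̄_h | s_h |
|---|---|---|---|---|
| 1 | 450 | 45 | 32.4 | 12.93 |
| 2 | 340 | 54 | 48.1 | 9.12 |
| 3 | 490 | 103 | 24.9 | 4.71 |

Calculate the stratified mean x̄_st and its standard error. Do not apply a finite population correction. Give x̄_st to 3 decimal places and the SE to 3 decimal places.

x̄_st = Σ W_h x̄_h = (450·32.4 + 340·48.1 + 490·24.9)/1280 = 33.69922
V̂(x̄_st) = Σ W_h² s_h²/n_h, with W_h = N_h/N and N = 1280:
  stratum 1: (450/1280)²·12.93²/45 = 0.459187
  stratum 2: (340/1280)²·9.12²/54 = 0.108676
  stratum 3: (490/1280)²·4.71²/103 = 0.0315629
V̂(x̄_st) = 0.599426
SE(x̄_st) = √0.599426 = 0.774226

x̄_st ≈ 33.699, SE ≈ 0.774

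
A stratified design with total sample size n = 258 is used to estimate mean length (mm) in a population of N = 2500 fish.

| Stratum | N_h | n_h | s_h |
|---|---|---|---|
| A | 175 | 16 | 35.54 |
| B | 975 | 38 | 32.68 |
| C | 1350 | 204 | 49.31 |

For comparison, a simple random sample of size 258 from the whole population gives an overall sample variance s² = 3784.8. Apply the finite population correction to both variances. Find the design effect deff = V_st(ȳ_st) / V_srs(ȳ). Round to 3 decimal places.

V̂(ȳ_st) = Σ W_h² (1 − n_h/N_h) s_h²/n_h, with W_h = N_h/N and N = 2500:
  stratum A: (175/2500)²·(1 − 16/175)·35.54²/16 = 0.351455
  stratum B: (975/2500)²·(1 − 38/975)·32.68²/38 = 4.10813
  stratum C: (1350/2500)²·(1 − 204/1350)·49.31²/204 = 2.95038
V_st = 7.40997
V_srs = (1 − 258/2500)·3784.8/258 = 13.1558
deff = V_st / V_srs = 7.40997/13.1558 = 0.5632

deff ≈ 0.563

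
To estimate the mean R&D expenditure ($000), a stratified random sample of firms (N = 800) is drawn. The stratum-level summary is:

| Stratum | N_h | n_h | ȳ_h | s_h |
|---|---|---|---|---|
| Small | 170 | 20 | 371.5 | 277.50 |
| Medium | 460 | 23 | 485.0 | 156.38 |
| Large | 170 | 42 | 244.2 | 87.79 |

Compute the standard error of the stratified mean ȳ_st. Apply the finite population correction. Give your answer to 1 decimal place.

SE(ȳ_st) ≈ 22.2

V̂(ȳ_st) = Σ W_h² (1 − n_h/N_h) s_h²/n_h, with W_h = N_h/N and N = 800:
  stratum Small: (170/800)²·(1 − 20/170)·277.50²/20 = 153.411
  stratum Medium: (460/800)²·(1 − 23/460)·156.38²/23 = 333.96
  stratum Large: (170/800)²·(1 − 42/170)·87.79²/42 = 6.23907
V̂(ȳ_st) = 493.61
SE(ȳ_st) = √493.61 = 22.2173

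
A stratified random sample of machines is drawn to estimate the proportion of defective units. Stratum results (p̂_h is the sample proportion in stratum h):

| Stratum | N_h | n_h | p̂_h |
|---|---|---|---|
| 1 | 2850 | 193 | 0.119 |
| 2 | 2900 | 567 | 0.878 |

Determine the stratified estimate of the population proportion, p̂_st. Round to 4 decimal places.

p̂_st ≈ 0.5018

N = 5750; stratum weights W_h = N_h/N.
p̂_st = Σ W_h p̂_h = (2850·0.119 + 2900·0.878)/5750 = 0.50180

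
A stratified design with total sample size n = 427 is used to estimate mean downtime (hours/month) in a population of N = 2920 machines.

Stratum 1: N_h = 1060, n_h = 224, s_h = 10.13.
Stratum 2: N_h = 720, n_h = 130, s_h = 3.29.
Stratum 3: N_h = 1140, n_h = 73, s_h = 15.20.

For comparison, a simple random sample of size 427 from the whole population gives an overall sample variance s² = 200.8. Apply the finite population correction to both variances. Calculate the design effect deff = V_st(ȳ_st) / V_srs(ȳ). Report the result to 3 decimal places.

V̂(ȳ_st) = Σ W_h² (1 − n_h/N_h) s_h²/n_h, with W_h = N_h/N and N = 2920:
  stratum 1: (1060/2920)²·(1 − 224/1060)·10.13²/224 = 0.0476121
  stratum 2: (720/2920)²·(1 − 130/720)·3.29²/130 = 0.00414827
  stratum 3: (1140/2920)²·(1 − 73/1140)·15.20²/73 = 0.451511
V_st = 0.503271
V_srs = (1 − 427/2920)·200.8/427 = 0.40149
deff = V_st / V_srs = 0.503271/0.40149 = 1.2535

deff ≈ 1.254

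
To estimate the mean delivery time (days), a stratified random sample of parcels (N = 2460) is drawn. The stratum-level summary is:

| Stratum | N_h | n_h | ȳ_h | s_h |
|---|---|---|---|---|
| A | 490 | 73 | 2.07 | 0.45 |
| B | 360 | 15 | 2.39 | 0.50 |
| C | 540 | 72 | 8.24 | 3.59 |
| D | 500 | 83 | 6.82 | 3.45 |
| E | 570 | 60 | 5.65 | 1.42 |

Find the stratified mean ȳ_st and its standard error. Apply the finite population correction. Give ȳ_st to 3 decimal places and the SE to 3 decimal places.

ȳ_st = Σ W_h ȳ_h = (490·2.07 + 360·2.39 + 540·8.24 + 500·6.82 + 570·5.65)/2460 = 5.26618
V̂(ȳ_st) = Σ W_h² (1 − n_h/N_h) s_h²/n_h, with W_h = N_h/N and N = 2460:
  stratum A: (490/2460)²·(1 − 73/490)·0.45²/73 = 9.36621e-05
  stratum B: (360/2460)²·(1 − 15/360)·0.50²/15 = 0.000342058
  stratum C: (540/2460)²·(1 − 72/540)·3.59²/72 = 0.00747525
  stratum D: (500/2460)²·(1 − 83/500)·3.45²/83 = 0.00494078
  stratum E: (570/2460)²·(1 − 60/570)·1.42²/60 = 0.00161436
V̂(ȳ_st) = 0.0144661
SE(ȳ_st) = √0.0144661 = 0.120275

ȳ_st ≈ 5.266, SE ≈ 0.120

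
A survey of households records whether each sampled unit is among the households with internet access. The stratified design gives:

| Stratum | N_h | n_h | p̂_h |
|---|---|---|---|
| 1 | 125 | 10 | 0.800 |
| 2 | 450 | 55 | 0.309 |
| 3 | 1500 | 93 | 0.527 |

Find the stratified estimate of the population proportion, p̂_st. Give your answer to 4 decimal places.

N = 2075; stratum weights W_h = N_h/N.
p̂_st = Σ W_h p̂_h = (125·0.800 + 450·0.309 + 1500·0.527)/2075 = 0.49617

p̂_st ≈ 0.4962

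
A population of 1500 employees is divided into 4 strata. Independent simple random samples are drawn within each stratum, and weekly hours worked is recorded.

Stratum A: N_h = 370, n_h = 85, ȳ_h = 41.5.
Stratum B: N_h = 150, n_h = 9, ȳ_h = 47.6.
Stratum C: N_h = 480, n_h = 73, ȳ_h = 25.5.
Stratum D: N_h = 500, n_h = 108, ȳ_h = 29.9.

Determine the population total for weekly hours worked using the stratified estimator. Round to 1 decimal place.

τ̂_st = Σ N_h ȳ_h = 370·41.5 + 150·47.6 + 480·25.5 + 500·29.9 = 49685.0

τ̂_st ≈ 49685.0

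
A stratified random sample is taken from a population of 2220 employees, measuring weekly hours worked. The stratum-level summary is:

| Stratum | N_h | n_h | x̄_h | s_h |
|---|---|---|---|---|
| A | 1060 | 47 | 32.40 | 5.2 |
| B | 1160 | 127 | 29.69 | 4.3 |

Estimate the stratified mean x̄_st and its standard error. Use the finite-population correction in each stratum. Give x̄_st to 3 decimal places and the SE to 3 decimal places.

x̄_st ≈ 30.984, SE ≈ 0.401

x̄_st = Σ W_h x̄_h = (1060·32.40 + 1160·29.69)/2220 = 30.98396
V̂(x̄_st) = Σ W_h² (1 − n_h/N_h) s_h²/n_h, with W_h = N_h/N and N = 2220:
  stratum A: (1060/2220)²·(1 − 47/1060)·5.2²/47 = 0.125348
  stratum B: (1160/2220)²·(1 − 127/1160)·4.3²/127 = 0.0353986
V̂(x̄_st) = 0.160747
SE(x̄_st) = √0.160747 = 0.400932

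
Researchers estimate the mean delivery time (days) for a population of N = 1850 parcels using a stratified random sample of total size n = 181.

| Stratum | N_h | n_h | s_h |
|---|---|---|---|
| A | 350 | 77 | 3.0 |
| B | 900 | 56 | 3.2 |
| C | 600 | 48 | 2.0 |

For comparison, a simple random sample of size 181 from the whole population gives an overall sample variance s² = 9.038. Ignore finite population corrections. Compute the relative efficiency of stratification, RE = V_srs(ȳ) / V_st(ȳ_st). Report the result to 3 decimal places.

RE ≈ 0.888

V̂(ȳ_st) = Σ W_h² s_h²/n_h, with W_h = N_h/N and N = 1850:
  stratum A: (350/1850)²·3.0²/77 = 0.00418354
  stratum B: (900/1850)²·3.2²/56 = 0.0432766
  stratum C: (600/1850)²·2.0²/48 = 0.00876552
V_st = 0.0562257
V_srs = s²/n = 9.038/181 = 0.0499337
Relative efficiency = V_srs / V_st = 0.0499337/0.0562257 = 0.8881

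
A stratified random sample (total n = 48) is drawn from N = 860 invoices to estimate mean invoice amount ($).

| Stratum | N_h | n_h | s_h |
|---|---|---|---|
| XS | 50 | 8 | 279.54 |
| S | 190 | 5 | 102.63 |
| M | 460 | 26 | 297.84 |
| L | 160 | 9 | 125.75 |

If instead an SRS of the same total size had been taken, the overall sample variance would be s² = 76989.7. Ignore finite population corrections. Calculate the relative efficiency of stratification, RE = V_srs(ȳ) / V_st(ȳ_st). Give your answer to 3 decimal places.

RE ≈ 1.368

V̂(ȳ_st) = Σ W_h² s_h²/n_h, with W_h = N_h/N and N = 860:
  stratum XS: (50/860)²·279.54²/8 = 33.0173
  stratum S: (190/860)²·102.63²/5 = 102.823
  stratum M: (460/860)²·297.84²/26 = 976.139
  stratum L: (160/860)²·125.75²/9 = 60.8158
V_st = 1172.79
V_srs = s²/n = 76989.7/48 = 1603.95
Relative efficiency = V_srs / V_st = 1603.95/1172.79 = 1.3676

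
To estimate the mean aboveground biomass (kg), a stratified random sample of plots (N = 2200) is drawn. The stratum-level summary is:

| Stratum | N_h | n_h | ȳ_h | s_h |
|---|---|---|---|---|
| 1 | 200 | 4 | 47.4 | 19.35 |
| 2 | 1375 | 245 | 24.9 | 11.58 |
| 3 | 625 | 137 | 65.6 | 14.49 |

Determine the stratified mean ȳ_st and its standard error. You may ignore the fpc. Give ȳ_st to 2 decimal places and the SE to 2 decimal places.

ȳ_st = Σ W_h ȳ_h = (200·47.4 + 1375·24.9 + 625·65.6)/2200 = 38.50795
V̂(ȳ_st) = Σ W_h² s_h²/n_h, with W_h = N_h/N and N = 2200:
  stratum 1: (200/2200)²·19.35²/4 = 0.7736
  stratum 2: (1375/2200)²·11.58²/245 = 0.213802
  stratum 3: (625/2200)²·14.49²/137 = 0.123689
V̂(ȳ_st) = 1.11109
SE(ȳ_st) = √1.11109 = 1.05408

ȳ_st ≈ 38.51, SE ≈ 1.05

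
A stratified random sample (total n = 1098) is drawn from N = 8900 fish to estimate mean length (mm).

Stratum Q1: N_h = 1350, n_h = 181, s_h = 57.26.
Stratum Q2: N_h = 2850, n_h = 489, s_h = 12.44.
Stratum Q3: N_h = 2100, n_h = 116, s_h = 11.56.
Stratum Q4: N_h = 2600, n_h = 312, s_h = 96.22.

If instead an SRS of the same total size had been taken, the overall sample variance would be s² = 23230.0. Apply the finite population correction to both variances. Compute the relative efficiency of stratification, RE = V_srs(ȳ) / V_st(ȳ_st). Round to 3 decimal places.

V̂(ȳ_st) = Σ W_h² (1 − n_h/N_h) s_h²/n_h, with W_h = N_h/N and N = 8900:
  stratum Q1: (1350/8900)²·(1 − 181/1350)·57.26²/181 = 0.360905
  stratum Q2: (2850/8900)²·(1 − 489/2850)·12.44²/489 = 0.0268839
  stratum Q3: (2100/8900)²·(1 − 116/2100)·11.56²/116 = 0.0605953
  stratum Q4: (2600/8900)²·(1 − 312/2600)·96.22²/312 = 2.22857
V_st = 2.67695
V_srs = (1 − 1098/8900)·23230.0/1098 = 18.5465
Relative efficiency = V_srs / V_st = 18.5465/2.67695 = 6.9282

RE ≈ 6.928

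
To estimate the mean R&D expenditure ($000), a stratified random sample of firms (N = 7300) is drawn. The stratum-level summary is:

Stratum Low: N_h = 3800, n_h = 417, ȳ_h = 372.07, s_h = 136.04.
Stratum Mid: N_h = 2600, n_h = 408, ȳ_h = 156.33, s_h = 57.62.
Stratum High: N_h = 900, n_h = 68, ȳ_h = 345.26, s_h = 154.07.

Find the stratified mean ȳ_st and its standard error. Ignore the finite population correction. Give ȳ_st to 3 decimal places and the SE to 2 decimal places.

ȳ_st ≈ 291.926, SE ≈ 4.29

ȳ_st = Σ W_h ȳ_h = (3800·372.07 + 2600·156.33 + 900·345.26)/7300 = 291.92575
V̂(ȳ_st) = Σ W_h² s_h²/n_h, with W_h = N_h/N and N = 7300:
  stratum Low: (3800/7300)²·136.04²/417 = 12.0259
  stratum Mid: (2600/7300)²·57.62²/408 = 1.03226
  stratum High: (900/7300)²·154.07²/68 = 5.30599
V̂(ȳ_st) = 18.3642
SE(ȳ_st) = √18.3642 = 4.28534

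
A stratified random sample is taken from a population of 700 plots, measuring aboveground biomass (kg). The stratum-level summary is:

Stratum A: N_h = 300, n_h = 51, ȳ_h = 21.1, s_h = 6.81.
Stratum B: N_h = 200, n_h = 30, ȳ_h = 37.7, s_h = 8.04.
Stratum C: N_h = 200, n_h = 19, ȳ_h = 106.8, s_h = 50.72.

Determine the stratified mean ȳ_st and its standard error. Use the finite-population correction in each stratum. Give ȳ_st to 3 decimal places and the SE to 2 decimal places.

ȳ_st = Σ W_h ȳ_h = (300·21.1 + 200·37.7 + 200·106.8)/700 = 50.32857
V̂(ȳ_st) = Σ W_h² (1 − n_h/N_h) s_h²/n_h, with W_h = N_h/N and N = 700:
  stratum A: (300/700)²·(1 − 51/300)·6.81²/51 = 0.138627
  stratum B: (200/700)²·(1 − 30/200)·8.04²/30 = 0.149511
  stratum C: (200/700)²·(1 − 19/200)·50.72²/19 = 10.0027
V̂(ȳ_st) = 10.2908
SE(ȳ_st) = √10.2908 = 3.20793

ȳ_st ≈ 50.329, SE ≈ 3.21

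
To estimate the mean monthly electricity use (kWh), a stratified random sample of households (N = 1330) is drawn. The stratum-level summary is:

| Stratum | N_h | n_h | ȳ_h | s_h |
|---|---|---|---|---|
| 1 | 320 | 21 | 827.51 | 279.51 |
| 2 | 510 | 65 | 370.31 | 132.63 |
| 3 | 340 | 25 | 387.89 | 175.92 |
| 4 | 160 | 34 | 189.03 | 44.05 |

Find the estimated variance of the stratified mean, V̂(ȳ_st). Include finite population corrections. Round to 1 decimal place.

V̂(ȳ_st) ≈ 311.6

V̂(ȳ_st) = Σ W_h² (1 − n_h/N_h) s_h²/n_h, with W_h = N_h/N and N = 1330:
  stratum 1: (320/1330)²·(1 − 21/320)·279.51²/21 = 201.23
  stratum 2: (510/1330)²·(1 − 65/510)·132.63²/65 = 34.7214
  stratum 3: (340/1330)²·(1 − 25/340)·175.92²/25 = 74.9509
  stratum 4: (160/1330)²·(1 − 34/160)·44.05²/34 = 0.650429
V̂(ȳ_st) = 311.553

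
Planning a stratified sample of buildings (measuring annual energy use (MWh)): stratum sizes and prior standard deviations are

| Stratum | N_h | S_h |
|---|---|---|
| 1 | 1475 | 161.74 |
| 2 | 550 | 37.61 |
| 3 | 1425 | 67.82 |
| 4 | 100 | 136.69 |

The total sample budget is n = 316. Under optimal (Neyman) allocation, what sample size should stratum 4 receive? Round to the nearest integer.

12

Neyman allocation: n_h = n · N_h S_h / Σ N_i S_i, with n = 316.
  stratum 1: N_h·S_h = 1475·161.74 = 238566.50
  stratum 2: N_h·S_h = 550·37.61 = 20685.50
  stratum 3: N_h·S_h = 1425·67.82 = 96643.50
  stratum 4: N_h·S_h = 100·136.69 = 13669.00
Σ N_h S_h = 369564.50
n for stratum 4 = 316·13669.00/369564.50 = 11.688 → 12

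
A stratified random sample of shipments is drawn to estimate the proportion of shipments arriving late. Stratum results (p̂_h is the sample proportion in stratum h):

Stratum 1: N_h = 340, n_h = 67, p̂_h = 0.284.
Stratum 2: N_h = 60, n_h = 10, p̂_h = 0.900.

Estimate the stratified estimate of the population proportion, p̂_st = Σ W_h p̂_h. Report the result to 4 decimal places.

p̂_st ≈ 0.3764

N = 400; stratum weights W_h = N_h/N.
p̂_st = Σ W_h p̂_h = (340·0.284 + 60·0.900)/400 = 0.37640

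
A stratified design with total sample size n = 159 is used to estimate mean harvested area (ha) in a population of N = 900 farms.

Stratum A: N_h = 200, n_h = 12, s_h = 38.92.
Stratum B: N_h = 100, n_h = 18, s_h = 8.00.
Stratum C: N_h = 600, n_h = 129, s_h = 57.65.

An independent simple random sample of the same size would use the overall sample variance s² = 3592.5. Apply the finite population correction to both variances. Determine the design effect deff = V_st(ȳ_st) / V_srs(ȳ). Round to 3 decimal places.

deff ≈ 0.800

V̂(ȳ_st) = Σ W_h² (1 − n_h/N_h) s_h²/n_h, with W_h = N_h/N and N = 900:
  stratum A: (200/900)²·(1 − 12/200)·38.92²/12 = 5.85959
  stratum B: (100/900)²·(1 − 18/100)·8.00²/18 = 0.0359945
  stratum C: (600/900)²·(1 − 129/600)·57.65²/129 = 8.98868
V_st = 14.8843
V_srs = (1 − 159/900)·3592.5/159 = 18.6027
deff = V_st / V_srs = 14.8843/18.6027 = 0.8001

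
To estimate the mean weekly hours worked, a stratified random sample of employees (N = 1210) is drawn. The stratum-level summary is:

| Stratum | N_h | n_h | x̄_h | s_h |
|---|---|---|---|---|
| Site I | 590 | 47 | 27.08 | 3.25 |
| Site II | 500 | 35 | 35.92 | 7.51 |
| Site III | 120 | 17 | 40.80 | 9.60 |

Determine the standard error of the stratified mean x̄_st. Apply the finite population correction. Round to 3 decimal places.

V̂(x̄_st) = Σ W_h² (1 − n_h/N_h) s_h²/n_h, with W_h = N_h/N and N = 1210:
  stratum Site I: (590/1210)²·(1 − 47/590)·3.25²/47 = 0.0491756
  stratum Site II: (500/1210)²·(1 − 35/500)·7.51²/35 = 0.255896
  stratum Site III: (120/1210)²·(1 − 17/120)·9.60²/17 = 0.0457658
V̂(x̄_st) = 0.350838
SE(x̄_st) = √0.350838 = 0.592316

SE(x̄_st) ≈ 0.592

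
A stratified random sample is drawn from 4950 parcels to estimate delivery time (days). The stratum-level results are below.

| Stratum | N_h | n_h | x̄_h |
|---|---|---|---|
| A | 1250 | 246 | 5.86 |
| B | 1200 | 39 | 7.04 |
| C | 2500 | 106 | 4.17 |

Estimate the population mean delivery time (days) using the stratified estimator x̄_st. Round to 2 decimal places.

N = Σ N_h = 4950. Stratum weights W_h = N_h/N.
x̄_st = (1250·5.86 + 1200·7.04 + 2500·4.17) / 4950 = 5.2925

x̄_st ≈ 5.29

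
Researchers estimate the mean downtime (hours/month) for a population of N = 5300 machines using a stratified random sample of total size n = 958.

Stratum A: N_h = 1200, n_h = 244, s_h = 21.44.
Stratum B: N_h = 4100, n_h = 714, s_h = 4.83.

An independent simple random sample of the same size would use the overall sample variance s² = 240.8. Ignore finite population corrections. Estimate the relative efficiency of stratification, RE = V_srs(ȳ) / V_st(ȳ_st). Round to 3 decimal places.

V̂(ȳ_st) = Σ W_h² s_h²/n_h, with W_h = N_h/N and N = 5300:
  stratum A: (1200/5300)²·21.44²/244 = 0.0965763
  stratum B: (4100/5300)²·4.83²/714 = 0.0195529
V_st = 0.116129
V_srs = s²/n = 240.8/958 = 0.251357
Relative efficiency = V_srs / V_st = 0.251357/0.116129 = 2.1645

RE ≈ 2.164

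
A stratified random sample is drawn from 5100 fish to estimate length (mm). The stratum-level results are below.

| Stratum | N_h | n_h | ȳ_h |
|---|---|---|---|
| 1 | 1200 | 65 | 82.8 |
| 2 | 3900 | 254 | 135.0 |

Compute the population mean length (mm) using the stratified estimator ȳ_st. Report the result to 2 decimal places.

ȳ_st ≈ 122.72

N = Σ N_h = 5100. Stratum weights W_h = N_h/N.
ȳ_st = (1200·82.8 + 3900·135.0) / 5100 = 122.7176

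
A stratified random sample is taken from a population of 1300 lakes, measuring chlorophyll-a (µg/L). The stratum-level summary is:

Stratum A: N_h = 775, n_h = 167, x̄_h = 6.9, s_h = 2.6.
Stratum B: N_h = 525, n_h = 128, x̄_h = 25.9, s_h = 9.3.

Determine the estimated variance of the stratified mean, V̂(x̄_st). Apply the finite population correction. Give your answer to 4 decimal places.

V̂(x̄_st) ≈ 0.0946

V̂(x̄_st) = Σ W_h² (1 − n_h/N_h) s_h²/n_h, with W_h = N_h/N and N = 1300:
  stratum A: (775/1300)²·(1 − 167/775)·2.6²/167 = 0.0112862
  stratum B: (525/1300)²·(1 − 128/525)·9.3²/128 = 0.0833334
V̂(x̄_st) = 0.0946196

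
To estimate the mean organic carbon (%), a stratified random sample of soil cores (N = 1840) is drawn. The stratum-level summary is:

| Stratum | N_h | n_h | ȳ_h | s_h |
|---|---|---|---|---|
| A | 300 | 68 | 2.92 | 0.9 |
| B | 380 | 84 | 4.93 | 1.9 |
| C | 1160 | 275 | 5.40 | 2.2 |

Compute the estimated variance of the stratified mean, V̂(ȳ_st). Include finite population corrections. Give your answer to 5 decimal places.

V̂(ȳ_st) = Σ W_h² (1 − n_h/N_h) s_h²/n_h, with W_h = N_h/N and N = 1840:
  stratum A: (300/1840)²·(1 − 68/300)·0.9²/68 = 0.000244878
  stratum B: (380/1840)²·(1 − 84/380)·1.9²/84 = 0.0014278
  stratum C: (1160/1840)²·(1 − 275/1160)·2.2²/275 = 0.00533677
V̂(ȳ_st) = 0.00700945

V̂(ȳ_st) ≈ 0.00701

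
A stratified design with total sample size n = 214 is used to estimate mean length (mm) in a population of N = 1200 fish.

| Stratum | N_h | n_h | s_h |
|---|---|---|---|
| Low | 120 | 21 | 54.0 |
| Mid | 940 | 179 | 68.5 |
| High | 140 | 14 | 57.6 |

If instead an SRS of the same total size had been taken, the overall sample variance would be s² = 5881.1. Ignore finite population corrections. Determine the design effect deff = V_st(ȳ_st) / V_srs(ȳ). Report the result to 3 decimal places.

deff ≈ 0.753

V̂(ȳ_st) = Σ W_h² s_h²/n_h, with W_h = N_h/N and N = 1200:
  stratum Low: (120/1200)²·54.0²/21 = 1.38857
  stratum Mid: (940/1200)²·68.5²/179 = 16.085
  stratum High: (140/1200)²·57.6²/14 = 3.2256
V_st = 20.6992
V_srs = s²/n = 5881.1/214 = 27.4818
deff = V_st / V_srs = 20.6992/27.4818 = 0.7532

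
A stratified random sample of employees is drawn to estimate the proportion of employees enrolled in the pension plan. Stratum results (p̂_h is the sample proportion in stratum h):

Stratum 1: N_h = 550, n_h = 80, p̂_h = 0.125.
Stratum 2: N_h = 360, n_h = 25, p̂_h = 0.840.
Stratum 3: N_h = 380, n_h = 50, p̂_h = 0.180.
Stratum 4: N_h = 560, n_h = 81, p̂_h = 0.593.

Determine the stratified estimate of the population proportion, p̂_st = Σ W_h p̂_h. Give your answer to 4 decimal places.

p̂_st ≈ 0.4171

N = 1850; stratum weights W_h = N_h/N.
p̂_st = Σ W_h p̂_h = (550·0.125 + 360·0.840 + 380·0.180 + 560·0.593)/1850 = 0.41710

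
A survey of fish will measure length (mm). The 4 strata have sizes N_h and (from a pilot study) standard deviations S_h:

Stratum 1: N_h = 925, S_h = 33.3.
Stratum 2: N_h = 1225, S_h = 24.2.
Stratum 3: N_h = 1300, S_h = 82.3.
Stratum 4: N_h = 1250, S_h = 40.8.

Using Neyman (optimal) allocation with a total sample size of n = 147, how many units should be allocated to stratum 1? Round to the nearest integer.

21

Neyman allocation: n_h = n · N_h S_h / Σ N_i S_i, with n = 147.
  stratum 1: N_h·S_h = 925·33.3 = 30802.50
  stratum 2: N_h·S_h = 1225·24.2 = 29645.00
  stratum 3: N_h·S_h = 1300·82.3 = 106990.00
  stratum 4: N_h·S_h = 1250·40.8 = 51000.00
Σ N_h S_h = 218437.50
n for stratum 1 = 147·30802.50/218437.50 = 20.729 → 21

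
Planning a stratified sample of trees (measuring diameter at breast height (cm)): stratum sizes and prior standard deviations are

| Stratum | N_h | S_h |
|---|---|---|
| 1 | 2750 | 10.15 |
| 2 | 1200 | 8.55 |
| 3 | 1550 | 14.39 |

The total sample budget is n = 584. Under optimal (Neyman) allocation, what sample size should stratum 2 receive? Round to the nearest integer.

99

Neyman allocation: n_h = n · N_h S_h / Σ N_i S_i, with n = 584.
  stratum 1: N_h·S_h = 2750·10.15 = 27912.50
  stratum 2: N_h·S_h = 1200·8.55 = 10260.00
  stratum 3: N_h·S_h = 1550·14.39 = 22304.50
Σ N_h S_h = 60477.00
n for stratum 2 = 584·10260.00/60477.00 = 99.076 → 99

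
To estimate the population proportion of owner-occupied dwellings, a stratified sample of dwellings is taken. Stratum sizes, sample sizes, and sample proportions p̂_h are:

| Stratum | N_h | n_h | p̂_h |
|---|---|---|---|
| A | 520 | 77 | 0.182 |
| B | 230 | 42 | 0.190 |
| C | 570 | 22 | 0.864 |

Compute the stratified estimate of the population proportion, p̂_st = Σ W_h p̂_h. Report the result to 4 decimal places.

p̂_st ≈ 0.4779

N = 1320; stratum weights W_h = N_h/N.
p̂_st = Σ W_h p̂_h = (520·0.182 + 230·0.190 + 570·0.864)/1320 = 0.47789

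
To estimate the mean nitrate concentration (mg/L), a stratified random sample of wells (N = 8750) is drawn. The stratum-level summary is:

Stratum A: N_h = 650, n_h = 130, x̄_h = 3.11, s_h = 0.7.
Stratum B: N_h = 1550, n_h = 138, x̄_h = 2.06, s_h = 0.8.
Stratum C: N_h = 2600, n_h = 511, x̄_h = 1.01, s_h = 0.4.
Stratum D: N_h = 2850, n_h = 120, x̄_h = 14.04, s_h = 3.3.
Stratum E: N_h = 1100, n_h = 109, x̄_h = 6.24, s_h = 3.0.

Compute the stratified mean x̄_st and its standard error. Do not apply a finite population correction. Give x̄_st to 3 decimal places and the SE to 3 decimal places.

x̄_st = Σ W_h x̄_h = (650·3.11 + 1550·2.06 + 2600·1.01 + 2850·14.04 + 1100·6.24)/8750 = 6.25354
V̂(x̄_st) = Σ W_h² s_h²/n_h, with W_h = N_h/N and N = 8750:
  stratum A: (650/8750)²·0.7²/130 = 2.08e-05
  stratum B: (1550/8750)²·0.8²/138 = 0.000145529
  stratum C: (2600/8750)²·0.4²/511 = 2.76458e-05
  stratum D: (2850/8750)²·3.3²/120 = 0.00962765
  stratum E: (1100/8750)²·3.0²/109 = 0.00130492
V̂(x̄_st) = 0.0111265
SE(x̄_st) = √0.0111265 = 0.105482

x̄_st ≈ 6.254, SE ≈ 0.105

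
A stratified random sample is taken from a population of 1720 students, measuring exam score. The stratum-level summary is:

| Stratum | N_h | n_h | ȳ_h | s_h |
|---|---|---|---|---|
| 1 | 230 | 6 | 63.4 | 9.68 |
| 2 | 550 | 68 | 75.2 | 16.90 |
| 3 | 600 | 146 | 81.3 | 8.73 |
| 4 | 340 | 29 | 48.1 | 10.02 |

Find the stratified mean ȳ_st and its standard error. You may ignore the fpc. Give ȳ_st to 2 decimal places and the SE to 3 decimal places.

ȳ_st = Σ W_h ȳ_h = (230·63.4 + 550·75.2 + 600·81.3 + 340·48.1)/1720 = 70.39302
V̂(ȳ_st) = Σ W_h² s_h²/n_h, with W_h = N_h/N and N = 1720:
  stratum 1: (230/1720)²·9.68²/6 = 0.279253
  stratum 2: (550/1720)²·16.90²/68 = 0.42947
  stratum 3: (600/1720)²·8.73²/146 = 0.0635216
  stratum 4: (340/1720)²·10.02²/29 = 0.135281
V̂(ȳ_st) = 0.907526
SE(ȳ_st) = √0.907526 = 0.952642

ȳ_st ≈ 70.39, SE ≈ 0.953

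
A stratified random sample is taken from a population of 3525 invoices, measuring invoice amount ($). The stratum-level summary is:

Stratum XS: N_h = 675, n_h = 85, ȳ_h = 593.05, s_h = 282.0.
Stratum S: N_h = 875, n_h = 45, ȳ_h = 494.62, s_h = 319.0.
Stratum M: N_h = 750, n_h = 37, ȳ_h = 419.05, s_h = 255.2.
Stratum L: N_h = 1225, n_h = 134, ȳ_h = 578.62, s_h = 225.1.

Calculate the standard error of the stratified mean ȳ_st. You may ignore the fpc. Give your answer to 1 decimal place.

SE(ȳ_st) ≈ 17.3

V̂(ȳ_st) = Σ W_h² s_h²/n_h, with W_h = N_h/N and N = 3525:
  stratum XS: (675/3525)²·282.0²/85 = 34.3059
  stratum S: (875/3525)²·319.0²/45 = 139.337
  stratum M: (750/3525)²·255.2²/37 = 79.6827
  stratum L: (1225/3525)²·225.1²/134 = 45.6668
V̂(ȳ_st) = 298.992
SE(ȳ_st) = √298.992 = 17.2914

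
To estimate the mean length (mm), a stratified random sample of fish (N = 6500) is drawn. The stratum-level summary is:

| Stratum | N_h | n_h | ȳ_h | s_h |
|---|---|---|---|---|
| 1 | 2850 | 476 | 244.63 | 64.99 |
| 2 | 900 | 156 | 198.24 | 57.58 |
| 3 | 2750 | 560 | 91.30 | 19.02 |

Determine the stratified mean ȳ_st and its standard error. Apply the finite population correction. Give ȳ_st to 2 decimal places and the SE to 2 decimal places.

ȳ_st ≈ 173.34, SE ≈ 1.36

ȳ_st = Σ W_h ȳ_h = (2850·244.63 + 900·198.24 + 2750·91.30)/6500 = 173.33638
V̂(ȳ_st) = Σ W_h² (1 − n_h/N_h) s_h²/n_h, with W_h = N_h/N and N = 6500:
  stratum 1: (2850/6500)²·(1 − 476/2850)·64.99²/476 = 1.42097
  stratum 2: (900/6500)²·(1 − 156/900)·57.58²/156 = 0.336827
  stratum 3: (2750/6500)²·(1 − 560/2750)·19.02²/560 = 0.0920838
V̂(ȳ_st) = 1.84988
SE(ȳ_st) = √1.84988 = 1.3601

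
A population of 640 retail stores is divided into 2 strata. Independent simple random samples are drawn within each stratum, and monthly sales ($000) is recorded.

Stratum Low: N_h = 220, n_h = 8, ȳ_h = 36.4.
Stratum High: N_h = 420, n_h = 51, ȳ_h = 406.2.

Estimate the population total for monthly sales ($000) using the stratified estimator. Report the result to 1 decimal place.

τ̂_st = Σ N_h ȳ_h = 220·36.4 + 420·406.2 = 178612.0

τ̂_st ≈ 178612.0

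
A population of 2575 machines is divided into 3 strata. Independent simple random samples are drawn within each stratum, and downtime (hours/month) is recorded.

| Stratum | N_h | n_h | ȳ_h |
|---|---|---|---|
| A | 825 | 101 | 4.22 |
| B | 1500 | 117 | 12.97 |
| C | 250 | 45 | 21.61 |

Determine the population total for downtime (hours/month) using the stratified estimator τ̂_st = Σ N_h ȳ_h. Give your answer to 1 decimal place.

τ̂_st = Σ N_h ȳ_h = 825·4.22 + 1500·12.97 + 250·21.61 = 28339.0

τ̂_st ≈ 28339.0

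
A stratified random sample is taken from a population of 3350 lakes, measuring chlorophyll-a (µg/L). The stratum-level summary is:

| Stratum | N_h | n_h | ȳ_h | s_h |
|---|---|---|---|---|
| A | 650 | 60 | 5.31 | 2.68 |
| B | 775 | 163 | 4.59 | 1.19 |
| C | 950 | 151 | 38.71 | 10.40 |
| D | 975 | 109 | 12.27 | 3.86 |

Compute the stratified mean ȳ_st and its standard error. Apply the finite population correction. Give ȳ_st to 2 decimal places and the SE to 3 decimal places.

ȳ_st ≈ 16.64, SE ≈ 0.251

ȳ_st = Σ W_h ȳ_h = (650·5.31 + 775·4.59 + 950·38.71 + 975·12.27)/3350 = 16.64075
V̂(ȳ_st) = Σ W_h² (1 − n_h/N_h) s_h²/n_h, with W_h = N_h/N and N = 3350:
  stratum A: (650/3350)²·(1 − 60/650)·2.68²/60 = 0.00409067
  stratum B: (775/3350)²·(1 − 163/775)·1.19²/163 = 0.000367172
  stratum C: (950/3350)²·(1 − 151/950)·10.40²/151 = 0.0484474
  stratum D: (975/3350)²·(1 − 109/975)·3.86²/109 = 0.0102844
V̂(ȳ_st) = 0.0631897
SE(ȳ_st) = √0.0631897 = 0.251376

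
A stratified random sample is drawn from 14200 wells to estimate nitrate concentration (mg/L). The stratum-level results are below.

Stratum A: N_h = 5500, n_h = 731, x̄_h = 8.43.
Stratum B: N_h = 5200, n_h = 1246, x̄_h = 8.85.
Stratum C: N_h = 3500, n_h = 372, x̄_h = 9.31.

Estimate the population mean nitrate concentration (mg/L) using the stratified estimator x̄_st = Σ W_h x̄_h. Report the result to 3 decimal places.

x̄_st ≈ 8.801

N = Σ N_h = 14200. Stratum weights W_h = N_h/N.
x̄_st = (5500·8.43 + 5200·8.85 + 3500·9.31) / 14200 = 8.80070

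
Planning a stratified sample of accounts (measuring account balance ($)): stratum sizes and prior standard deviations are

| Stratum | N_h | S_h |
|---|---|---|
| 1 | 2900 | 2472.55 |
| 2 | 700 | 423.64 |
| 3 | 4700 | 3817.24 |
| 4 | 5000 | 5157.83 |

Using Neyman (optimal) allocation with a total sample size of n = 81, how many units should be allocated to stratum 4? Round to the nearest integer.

41

Neyman allocation: n_h = n · N_h S_h / Σ N_i S_i, with n = 81.
  stratum 1: N_h·S_h = 2900·2472.55 = 7170395.00
  stratum 2: N_h·S_h = 700·423.64 = 296548.00
  stratum 3: N_h·S_h = 4700·3817.24 = 17941028.00
  stratum 4: N_h·S_h = 5000·5157.83 = 25789150.00
Σ N_h S_h = 51197121.00
n for stratum 4 = 81·25789150.00/51197121.00 = 40.802 → 41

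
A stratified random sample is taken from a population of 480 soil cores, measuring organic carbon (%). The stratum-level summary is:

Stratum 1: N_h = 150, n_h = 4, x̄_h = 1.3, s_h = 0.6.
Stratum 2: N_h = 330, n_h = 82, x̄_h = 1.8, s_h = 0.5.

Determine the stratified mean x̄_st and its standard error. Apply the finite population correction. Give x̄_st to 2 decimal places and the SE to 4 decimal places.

x̄_st ≈ 1.64, SE ≈ 0.0982

x̄_st = Σ W_h x̄_h = (150·1.3 + 330·1.8)/480 = 1.64375
V̂(x̄_st) = Σ W_h² (1 − n_h/N_h) s_h²/n_h, with W_h = N_h/N and N = 480:
  stratum 1: (150/480)²·(1 − 4/150)·0.6²/4 = 0.00855469
  stratum 2: (330/480)²·(1 − 82/330)·0.5²/82 = 0.00108295
V̂(x̄_st) = 0.00963764
SE(x̄_st) = √0.00963764 = 0.0981715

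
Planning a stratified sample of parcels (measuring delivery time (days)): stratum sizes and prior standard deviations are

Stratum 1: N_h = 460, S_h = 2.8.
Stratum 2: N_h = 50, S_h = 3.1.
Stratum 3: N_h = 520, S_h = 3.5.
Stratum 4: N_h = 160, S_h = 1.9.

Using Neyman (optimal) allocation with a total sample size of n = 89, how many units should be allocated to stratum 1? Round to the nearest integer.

32

Neyman allocation: n_h = n · N_h S_h / Σ N_i S_i, with n = 89.
  stratum 1: N_h·S_h = 460·2.8 = 1288.00
  stratum 2: N_h·S_h = 50·3.1 = 155.00
  stratum 3: N_h·S_h = 520·3.5 = 1820.00
  stratum 4: N_h·S_h = 160·1.9 = 304.00
Σ N_h S_h = 3567.00
n for stratum 1 = 89·1288.00/3567.00 = 32.137 → 32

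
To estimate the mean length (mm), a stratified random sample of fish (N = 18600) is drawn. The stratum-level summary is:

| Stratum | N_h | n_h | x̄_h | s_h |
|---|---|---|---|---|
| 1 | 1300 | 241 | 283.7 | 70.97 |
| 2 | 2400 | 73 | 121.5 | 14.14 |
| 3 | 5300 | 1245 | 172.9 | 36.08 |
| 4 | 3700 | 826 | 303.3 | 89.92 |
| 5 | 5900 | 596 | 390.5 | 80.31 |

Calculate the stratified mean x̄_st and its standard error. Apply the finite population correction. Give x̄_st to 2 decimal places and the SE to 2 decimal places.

x̄_st = Σ W_h x̄_h = (1300·283.7 + 2400·121.5 + 5300·172.9 + 3700·303.3 + 5900·390.5)/18600 = 268.97527
V̂(x̄_st) = Σ W_h² (1 − n_h/N_h) s_h²/n_h, with W_h = N_h/N and N = 18600:
  stratum 1: (1300/18600)²·(1 − 241/1300)·70.97²/241 = 0.083166
  stratum 2: (2400/18600)²·(1 − 73/2400)·14.14²/73 = 0.0442138
  stratum 3: (5300/18600)²·(1 − 1245/5300)·36.08²/1245 = 0.0649538
  stratum 4: (3700/18600)²·(1 − 826/3700)·89.92²/826 = 0.300881
  stratum 5: (5900/18600)²·(1 − 596/5900)·80.31²/596 = 0.978865
V̂(x̄_st) = 1.47208
SE(x̄_st) = √1.47208 = 1.21329

x̄_st ≈ 268.98, SE ≈ 1.21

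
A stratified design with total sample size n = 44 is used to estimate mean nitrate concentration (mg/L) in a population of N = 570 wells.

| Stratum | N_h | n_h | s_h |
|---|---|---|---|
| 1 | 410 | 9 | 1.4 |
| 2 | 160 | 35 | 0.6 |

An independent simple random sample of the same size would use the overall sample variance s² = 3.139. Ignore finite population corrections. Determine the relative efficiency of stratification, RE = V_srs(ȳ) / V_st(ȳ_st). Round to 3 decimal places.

V̂(ȳ_st) = Σ W_h² s_h²/n_h, with W_h = N_h/N and N = 570:
  stratum 1: (410/570)²·1.4²/9 = 0.112676
  stratum 2: (160/570)²·0.6²/35 = 0.000810447
V_st = 0.113486
V_srs = s²/n = 3.139/44 = 0.0713409
Relative efficiency = V_srs / V_st = 0.0713409/0.113486 = 0.6286

RE ≈ 0.629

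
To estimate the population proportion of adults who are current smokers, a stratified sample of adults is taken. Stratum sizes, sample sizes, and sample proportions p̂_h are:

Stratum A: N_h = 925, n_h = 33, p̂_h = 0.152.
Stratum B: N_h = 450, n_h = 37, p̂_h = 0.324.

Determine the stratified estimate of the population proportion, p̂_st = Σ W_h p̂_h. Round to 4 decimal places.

N = 1375; stratum weights W_h = N_h/N.
p̂_st = Σ W_h p̂_h = (925·0.152 + 450·0.324)/1375 = 0.20829

p̂_st ≈ 0.2083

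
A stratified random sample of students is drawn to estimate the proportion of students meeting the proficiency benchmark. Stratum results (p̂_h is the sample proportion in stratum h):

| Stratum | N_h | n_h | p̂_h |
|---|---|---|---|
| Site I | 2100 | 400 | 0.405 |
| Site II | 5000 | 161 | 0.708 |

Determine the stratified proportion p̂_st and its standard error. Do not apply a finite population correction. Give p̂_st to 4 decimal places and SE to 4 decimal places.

N = 7100; stratum weights W_h = N_h/N.
p̂_st = Σ W_h p̂_h = (2100·0.405 + 5000·0.708)/7100 = 0.61838
V̂(p̂_st) = Σ W_h² p̂_h(1−p̂_h)/(n_h−1):
  stratum Site I: (2100/7100)²·0.405·0.595/399 = 5.28349e-05
  stratum Site II: (5000/7100)²·0.708·0.292/160 = 0.000640795
V̂(p̂_st) = 0.00069363; SE = √V̂ = 0.0263369

p̂_st ≈ 0.6184, SE ≈ 0.0263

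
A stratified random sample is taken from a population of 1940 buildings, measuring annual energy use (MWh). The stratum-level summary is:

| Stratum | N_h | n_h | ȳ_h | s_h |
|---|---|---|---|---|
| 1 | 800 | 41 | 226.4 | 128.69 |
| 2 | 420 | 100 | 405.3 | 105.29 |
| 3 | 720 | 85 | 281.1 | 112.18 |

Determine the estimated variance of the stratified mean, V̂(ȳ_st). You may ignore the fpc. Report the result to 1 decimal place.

V̂(ȳ_st) ≈ 94.3

V̂(ȳ_st) = Σ W_h² s_h²/n_h, with W_h = N_h/N and N = 1940:
  stratum 1: (800/1940)²·128.69²/41 = 68.6882
  stratum 2: (420/1940)²·105.29²/100 = 5.196
  stratum 3: (720/1940)²·112.18²/85 = 20.3926
V̂(ȳ_st) = 94.2769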